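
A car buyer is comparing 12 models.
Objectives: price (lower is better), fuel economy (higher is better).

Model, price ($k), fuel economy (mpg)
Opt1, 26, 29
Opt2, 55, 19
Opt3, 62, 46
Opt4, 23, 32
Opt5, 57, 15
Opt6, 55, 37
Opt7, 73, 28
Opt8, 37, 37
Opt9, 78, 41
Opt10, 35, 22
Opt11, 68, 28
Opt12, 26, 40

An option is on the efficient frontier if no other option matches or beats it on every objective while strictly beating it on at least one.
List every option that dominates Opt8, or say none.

Opt12

Opt12: price 26≤37, fuel economy 40≥37 — dominates Opt8.
Others (Opt1, Opt2, Opt3, Opt4, Opt5, Opt6, Opt7, Opt9, Opt10, Opt11) are each worse than Opt8 on at least one objective.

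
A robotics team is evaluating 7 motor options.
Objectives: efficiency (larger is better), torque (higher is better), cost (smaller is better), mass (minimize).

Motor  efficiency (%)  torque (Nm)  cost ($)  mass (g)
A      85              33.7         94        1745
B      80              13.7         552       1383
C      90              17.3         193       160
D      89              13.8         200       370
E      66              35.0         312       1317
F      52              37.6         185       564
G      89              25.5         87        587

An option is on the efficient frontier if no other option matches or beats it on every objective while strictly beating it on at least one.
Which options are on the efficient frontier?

A: not dominated.
B: dominated by C (efficiency 90≥80, torque 17.3≥13.7, cost 193≤552, mass 160≤1383).
C: not dominated (best efficiency).
D: dominated by C (efficiency 90≥89, torque 17.3≥13.8, cost 193≤200, mass 160≤370).
E: not dominated.
F: not dominated (best torque).
G: not dominated (best cost).

A, C, E, F, G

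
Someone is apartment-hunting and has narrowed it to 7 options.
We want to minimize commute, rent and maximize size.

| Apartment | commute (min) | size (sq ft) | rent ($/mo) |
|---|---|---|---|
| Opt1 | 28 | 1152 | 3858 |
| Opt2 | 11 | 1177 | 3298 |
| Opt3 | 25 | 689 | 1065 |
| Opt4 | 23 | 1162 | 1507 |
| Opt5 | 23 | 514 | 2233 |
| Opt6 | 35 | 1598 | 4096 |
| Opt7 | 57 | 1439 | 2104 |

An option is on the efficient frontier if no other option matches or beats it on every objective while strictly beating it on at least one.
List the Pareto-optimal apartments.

Opt2, Opt3, Opt4, Opt6, Opt7

Opt1: dominated by Opt2 (commute 11≤28, size 1177≥1152, rent 3298≤3858).
Opt2: not dominated (best commute).
Opt3: not dominated (best rent).
Opt4: not dominated.
Opt5: dominated by Opt4 (commute 23≤23, size 1162≥514, rent 1507≤2233).
Opt6: not dominated (best size).
Opt7: not dominated.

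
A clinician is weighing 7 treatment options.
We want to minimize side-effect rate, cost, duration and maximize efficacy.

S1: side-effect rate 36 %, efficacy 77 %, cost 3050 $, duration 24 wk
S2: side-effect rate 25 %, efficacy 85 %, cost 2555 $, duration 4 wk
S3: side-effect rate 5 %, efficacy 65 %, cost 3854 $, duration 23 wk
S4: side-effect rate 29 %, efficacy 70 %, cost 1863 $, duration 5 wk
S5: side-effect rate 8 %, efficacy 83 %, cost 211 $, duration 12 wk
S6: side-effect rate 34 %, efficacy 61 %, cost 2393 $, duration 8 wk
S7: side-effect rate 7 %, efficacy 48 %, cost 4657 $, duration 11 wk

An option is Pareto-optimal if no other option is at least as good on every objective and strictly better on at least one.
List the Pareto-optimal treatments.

S2, S3, S4, S5, S7

S1: dominated by S2 (side-effect rate 25≤36, efficacy 85≥77, cost 2555≤3050, duration 4≤24).
S2: not dominated (best efficacy).
S3: not dominated (best side-effect rate).
S4: not dominated.
S5: not dominated (best cost).
S6: dominated by S4 (side-effect rate 29≤34, efficacy 70≥61, cost 1863≤2393, duration 5≤8).
S7: not dominated.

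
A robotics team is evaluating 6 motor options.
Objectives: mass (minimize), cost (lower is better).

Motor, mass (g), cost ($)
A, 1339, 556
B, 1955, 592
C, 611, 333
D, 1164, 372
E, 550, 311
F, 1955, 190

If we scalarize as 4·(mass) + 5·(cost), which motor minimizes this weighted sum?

E

A: 4·1339 + 5·556 = 8136
B: 4·1955 + 5·592 = 10780
C: 4·611 + 5·333 = 4109
D: 4·1164 + 5·372 = 6516
E: 4·550 + 5·311 = 3755
F: 4·1955 + 5·190 = 8770
Lowest: E at 3755.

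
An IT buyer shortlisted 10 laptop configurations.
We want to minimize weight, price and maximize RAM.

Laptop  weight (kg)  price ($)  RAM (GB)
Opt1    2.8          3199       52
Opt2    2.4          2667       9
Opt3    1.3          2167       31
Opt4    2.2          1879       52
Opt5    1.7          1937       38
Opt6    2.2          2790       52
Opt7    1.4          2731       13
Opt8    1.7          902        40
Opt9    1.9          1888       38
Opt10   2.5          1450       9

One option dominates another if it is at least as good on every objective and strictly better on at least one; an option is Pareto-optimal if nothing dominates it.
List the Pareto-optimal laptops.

Opt1: dominated by Opt4 (weight 2.2≤2.8, price 1879≤3199, RAM 52≥52).
Opt2: dominated by Opt3 (weight 1.3≤2.4, price 2167≤2667, RAM 31≥9).
Opt3: not dominated (best weight).
Opt4: not dominated.
Opt5: dominated by Opt8 (weight 1.7≤1.7, price 902≤1937, RAM 40≥38).
Opt6: dominated by Opt4 (weight 2.2≤2.2, price 1879≤2790, RAM 52≥52).
Opt7: dominated by Opt3 (weight 1.3≤1.4, price 2167≤2731, RAM 31≥13).
Opt8: not dominated (best price).
Opt9: dominated by Opt8 (weight 1.7≤1.9, price 902≤1888, RAM 40≥38).
Opt10: dominated by Opt8 (weight 1.7≤2.5, price 902≤1450, RAM 40≥9).

Opt3, Opt4, Opt8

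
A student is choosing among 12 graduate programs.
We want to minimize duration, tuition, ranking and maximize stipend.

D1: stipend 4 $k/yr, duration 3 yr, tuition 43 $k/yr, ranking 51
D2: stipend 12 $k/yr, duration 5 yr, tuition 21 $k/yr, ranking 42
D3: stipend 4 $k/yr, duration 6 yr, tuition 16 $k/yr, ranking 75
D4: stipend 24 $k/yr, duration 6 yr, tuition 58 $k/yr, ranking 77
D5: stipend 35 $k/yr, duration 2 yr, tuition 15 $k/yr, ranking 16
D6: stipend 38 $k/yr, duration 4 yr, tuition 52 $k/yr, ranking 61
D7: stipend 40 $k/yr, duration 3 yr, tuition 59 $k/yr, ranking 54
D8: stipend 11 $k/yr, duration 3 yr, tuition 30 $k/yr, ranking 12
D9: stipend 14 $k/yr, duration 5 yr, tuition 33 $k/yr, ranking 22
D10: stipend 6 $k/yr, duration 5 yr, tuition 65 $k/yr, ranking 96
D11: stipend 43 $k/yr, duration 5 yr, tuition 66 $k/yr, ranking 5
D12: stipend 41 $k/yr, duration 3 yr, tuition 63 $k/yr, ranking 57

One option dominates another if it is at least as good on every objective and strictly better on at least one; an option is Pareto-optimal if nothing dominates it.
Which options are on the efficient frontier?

D1: dominated by D5 (stipend 35≥4, duration 2≤3, tuition 15≤43, ranking 16≤51).
D2: dominated by D5 (stipend 35≥12, duration 2≤5, tuition 15≤21, ranking 16≤42).
D3: dominated by D5 (stipend 35≥4, duration 2≤6, tuition 15≤16, ranking 16≤75).
D4: dominated by D5 (stipend 35≥24, duration 2≤6, tuition 15≤58, ranking 16≤77).
D5: not dominated (best duration).
D6: not dominated.
D7: not dominated.
D8: not dominated.
D9: dominated by D5 (stipend 35≥14, duration 2≤5, tuition 15≤33, ranking 16≤22).
D10: dominated by D2 (stipend 12≥6, duration 5≤5, tuition 21≤65, ranking 42≤96).
D11: not dominated (best stipend).
D12: not dominated.

D5, D6, D7, D8, D11, D12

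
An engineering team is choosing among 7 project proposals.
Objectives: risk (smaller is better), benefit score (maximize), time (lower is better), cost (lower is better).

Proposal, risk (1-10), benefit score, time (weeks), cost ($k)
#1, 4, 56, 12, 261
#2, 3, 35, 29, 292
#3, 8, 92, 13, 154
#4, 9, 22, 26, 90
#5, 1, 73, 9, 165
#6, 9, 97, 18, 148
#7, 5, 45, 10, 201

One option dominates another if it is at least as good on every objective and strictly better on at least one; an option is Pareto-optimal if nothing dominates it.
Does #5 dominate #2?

#5 vs #2: risk 1≤3, benefit score 73≥35, time 9≤29, cost 165≤292 — #5 is at least as good on every objective with at least one strict improvement.

Yes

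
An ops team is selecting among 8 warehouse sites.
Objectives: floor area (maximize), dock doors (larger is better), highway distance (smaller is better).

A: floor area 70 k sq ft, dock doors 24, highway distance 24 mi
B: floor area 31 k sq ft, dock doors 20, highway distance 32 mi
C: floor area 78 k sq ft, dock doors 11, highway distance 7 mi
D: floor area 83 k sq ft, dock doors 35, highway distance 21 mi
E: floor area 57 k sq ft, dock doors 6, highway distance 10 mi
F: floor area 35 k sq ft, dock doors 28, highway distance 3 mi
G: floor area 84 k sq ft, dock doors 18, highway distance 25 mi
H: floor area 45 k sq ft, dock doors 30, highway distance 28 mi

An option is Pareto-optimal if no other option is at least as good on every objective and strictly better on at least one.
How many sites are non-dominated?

4

A: dominated by D (floor area 83≥70, dock doors 35≥24, highway distance 21≤24).
B: dominated by A (floor area 70≥31, dock doors 24≥20, highway distance 24≤32).
C: not dominated.
D: not dominated (best dock doors).
E: dominated by C (floor area 78≥57, dock doors 11≥6, highway distance 7≤10).
F: not dominated (best highway distance).
G: not dominated (best floor area).
H: dominated by D (floor area 83≥45, dock doors 35≥30, highway distance 21≤28).
Pareto-optimal: C, D, F, G → 4.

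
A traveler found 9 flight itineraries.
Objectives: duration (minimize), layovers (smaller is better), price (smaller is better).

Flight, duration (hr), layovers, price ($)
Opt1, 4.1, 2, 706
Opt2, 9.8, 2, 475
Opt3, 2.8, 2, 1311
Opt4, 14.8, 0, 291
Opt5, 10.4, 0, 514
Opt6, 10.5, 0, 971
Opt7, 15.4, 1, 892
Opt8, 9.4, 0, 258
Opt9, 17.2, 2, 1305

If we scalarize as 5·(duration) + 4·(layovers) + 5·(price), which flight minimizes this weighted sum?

Opt1: 5·4.1 + 4·2 + 5·706 = 3558.5
Opt2: 5·9.8 + 4·2 + 5·475 = 2432.0
Opt3: 5·2.8 + 4·2 + 5·1311 = 6577.0
Opt4: 5·14.8 + 4·0 + 5·291 = 1529.0
Opt5: 5·10.4 + 4·0 + 5·514 = 2622.0
Opt6: 5·10.5 + 4·0 + 5·971 = 4907.5
Opt7: 5·15.4 + 4·1 + 5·892 = 4541.0
Opt8: 5·9.4 + 4·0 + 5·258 = 1337.0
Opt9: 5·17.2 + 4·2 + 5·1305 = 6619.0
Lowest: Opt8 at 1337.0.

Opt8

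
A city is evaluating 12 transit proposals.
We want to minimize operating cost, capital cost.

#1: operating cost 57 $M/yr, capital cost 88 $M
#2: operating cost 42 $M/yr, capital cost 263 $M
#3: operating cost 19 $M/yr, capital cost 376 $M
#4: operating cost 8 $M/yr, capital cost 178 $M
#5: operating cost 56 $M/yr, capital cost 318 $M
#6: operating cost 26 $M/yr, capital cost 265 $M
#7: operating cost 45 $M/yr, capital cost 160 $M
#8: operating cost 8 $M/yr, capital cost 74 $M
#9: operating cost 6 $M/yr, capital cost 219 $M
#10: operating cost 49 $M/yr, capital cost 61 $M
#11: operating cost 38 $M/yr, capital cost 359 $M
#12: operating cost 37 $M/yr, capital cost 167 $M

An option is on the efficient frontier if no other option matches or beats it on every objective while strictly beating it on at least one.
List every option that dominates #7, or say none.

#8

#8: operating cost 8≤45, capital cost 74≤160 — dominates #7.
Others (#1, #2, #3, #4, #5, #6, #9, #10, #11, #12) are each worse than #7 on at least one objective.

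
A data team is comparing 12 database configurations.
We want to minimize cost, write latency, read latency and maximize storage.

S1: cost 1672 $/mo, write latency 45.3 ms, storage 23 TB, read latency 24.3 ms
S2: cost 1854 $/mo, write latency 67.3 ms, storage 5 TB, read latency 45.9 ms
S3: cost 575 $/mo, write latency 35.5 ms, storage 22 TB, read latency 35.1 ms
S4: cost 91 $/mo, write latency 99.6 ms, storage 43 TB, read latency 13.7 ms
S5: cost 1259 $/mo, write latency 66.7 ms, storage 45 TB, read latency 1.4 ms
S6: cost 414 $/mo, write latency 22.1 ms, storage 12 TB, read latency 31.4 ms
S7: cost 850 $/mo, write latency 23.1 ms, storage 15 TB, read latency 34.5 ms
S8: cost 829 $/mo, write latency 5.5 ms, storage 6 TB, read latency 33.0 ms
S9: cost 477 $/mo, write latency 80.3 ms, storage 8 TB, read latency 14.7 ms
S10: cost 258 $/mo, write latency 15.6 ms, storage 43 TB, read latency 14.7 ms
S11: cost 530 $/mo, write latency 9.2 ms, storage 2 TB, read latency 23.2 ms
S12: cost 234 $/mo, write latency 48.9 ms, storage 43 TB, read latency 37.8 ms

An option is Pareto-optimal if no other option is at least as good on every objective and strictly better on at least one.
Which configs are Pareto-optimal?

S1: dominated by S10 (cost 258≤1672, write latency 15.6≤45.3, storage 43≥23, read latency 14.7≤24.3).
S2: dominated by S1 (cost 1672≤1854, write latency 45.3≤67.3, storage 23≥5, read latency 24.3≤45.9).
S3: dominated by S10 (cost 258≤575, write latency 15.6≤35.5, storage 43≥22, read latency 14.7≤35.1).
S4: not dominated (best cost).
S5: not dominated (best storage).
S6: dominated by S10 (cost 258≤414, write latency 15.6≤22.1, storage 43≥12, read latency 14.7≤31.4).
S7: dominated by S10 (cost 258≤850, write latency 15.6≤23.1, storage 43≥15, read latency 14.7≤34.5).
S8: not dominated (best write latency).
S9: dominated by S10 (cost 258≤477, write latency 15.6≤80.3, storage 43≥8, read latency 14.7≤14.7).
S10: not dominated.
S11: not dominated.
S12: not dominated.

S4, S5, S8, S10, S11, S12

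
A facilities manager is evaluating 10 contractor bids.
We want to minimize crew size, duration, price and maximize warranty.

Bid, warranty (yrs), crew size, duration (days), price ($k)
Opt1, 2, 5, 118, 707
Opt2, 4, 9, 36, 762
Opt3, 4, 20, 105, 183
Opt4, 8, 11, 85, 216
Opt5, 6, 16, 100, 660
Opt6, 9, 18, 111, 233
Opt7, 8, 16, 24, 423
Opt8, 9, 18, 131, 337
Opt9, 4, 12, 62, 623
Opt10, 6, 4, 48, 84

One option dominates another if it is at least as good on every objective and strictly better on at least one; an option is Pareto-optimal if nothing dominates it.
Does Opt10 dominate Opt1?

Yes

Opt10 vs Opt1: warranty 6≥2, crew size 4≤5, duration 48≤118, price 84≤707 — Opt10 is at least as good on every objective with at least one strict improvement.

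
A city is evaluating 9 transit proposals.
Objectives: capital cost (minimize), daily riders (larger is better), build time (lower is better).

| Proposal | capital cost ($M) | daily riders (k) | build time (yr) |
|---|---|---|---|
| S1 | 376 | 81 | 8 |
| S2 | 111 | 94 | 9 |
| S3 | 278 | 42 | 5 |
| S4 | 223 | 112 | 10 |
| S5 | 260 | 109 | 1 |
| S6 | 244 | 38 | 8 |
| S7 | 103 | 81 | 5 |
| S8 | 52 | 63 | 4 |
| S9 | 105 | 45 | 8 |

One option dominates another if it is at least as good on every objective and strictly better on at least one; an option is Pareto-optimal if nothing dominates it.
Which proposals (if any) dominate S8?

none

S1: worse on capital cost (376 vs 52).
S2: worse on capital cost (111 vs 52).
S3: worse on capital cost (278 vs 52).
S4: worse on capital cost (223 vs 52).
S5: worse on capital cost (260 vs 52).
S6: worse on capital cost (244 vs 52).
S7: worse on capital cost (103 vs 52).
S9: worse on capital cost (105 vs 52).
No option dominates S8.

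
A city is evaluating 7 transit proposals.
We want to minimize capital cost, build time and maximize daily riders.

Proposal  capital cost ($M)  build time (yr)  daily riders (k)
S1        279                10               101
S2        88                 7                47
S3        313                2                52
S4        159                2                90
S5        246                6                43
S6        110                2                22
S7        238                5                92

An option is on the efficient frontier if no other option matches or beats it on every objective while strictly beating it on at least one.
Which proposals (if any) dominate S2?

S1: worse on capital cost (279 vs 88).
S3: worse on capital cost (313 vs 88).
S4: worse on capital cost (159 vs 88).
S5: worse on capital cost (246 vs 88).
S6: worse on capital cost (110 vs 88).
S7: worse on capital cost (238 vs 88).
No option dominates S2.

none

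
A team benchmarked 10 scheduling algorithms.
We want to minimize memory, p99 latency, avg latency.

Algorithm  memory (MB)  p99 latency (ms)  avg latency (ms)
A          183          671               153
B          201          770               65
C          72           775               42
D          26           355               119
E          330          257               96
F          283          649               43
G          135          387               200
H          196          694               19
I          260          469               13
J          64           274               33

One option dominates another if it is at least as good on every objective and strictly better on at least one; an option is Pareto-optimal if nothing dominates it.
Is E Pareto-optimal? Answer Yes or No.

A: worse on p99 latency (671 vs 257).
B: worse on p99 latency (770 vs 257).
C: worse on p99 latency (775 vs 257).
D: worse on p99 latency (355 vs 257).
F: worse on p99 latency (649 vs 257).
G: worse on p99 latency (387 vs 257).
H: worse on p99 latency (694 vs 257).
I: worse on p99 latency (469 vs 257).
J: worse on p99 latency (274 vs 257).
No option is at least as good as E on every objective and strictly better on one.

Yes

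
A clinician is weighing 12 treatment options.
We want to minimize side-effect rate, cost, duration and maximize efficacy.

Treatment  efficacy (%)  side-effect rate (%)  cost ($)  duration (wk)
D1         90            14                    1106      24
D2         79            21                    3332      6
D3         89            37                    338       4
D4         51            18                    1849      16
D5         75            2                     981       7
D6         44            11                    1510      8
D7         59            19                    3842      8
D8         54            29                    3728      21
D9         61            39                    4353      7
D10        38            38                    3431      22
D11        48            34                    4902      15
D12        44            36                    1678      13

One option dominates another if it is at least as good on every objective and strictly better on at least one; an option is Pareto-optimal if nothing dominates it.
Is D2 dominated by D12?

D12 vs D2: D12 is worse on efficacy (44 vs 79), so it does not dominate D2.

No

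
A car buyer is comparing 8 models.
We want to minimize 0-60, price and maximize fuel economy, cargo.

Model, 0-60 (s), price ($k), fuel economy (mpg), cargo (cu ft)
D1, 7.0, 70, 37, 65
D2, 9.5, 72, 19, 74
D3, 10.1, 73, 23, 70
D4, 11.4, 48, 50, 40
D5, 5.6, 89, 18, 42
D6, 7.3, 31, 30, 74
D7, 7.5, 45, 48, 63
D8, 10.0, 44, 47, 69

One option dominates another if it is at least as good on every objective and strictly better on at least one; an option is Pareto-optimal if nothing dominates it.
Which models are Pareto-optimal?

D1: not dominated.
D2: dominated by D6 (0-60 7.3≤9.5, price 31≤72, fuel economy 30≥19, cargo 74≥74).
D3: dominated by D6 (0-60 7.3≤10.1, price 31≤73, fuel economy 30≥23, cargo 74≥70).
D4: not dominated (best fuel economy).
D5: not dominated (best 0-60).
D6: not dominated (best price).
D7: not dominated.
D8: not dominated.

D1, D4, D5, D6, D7, D8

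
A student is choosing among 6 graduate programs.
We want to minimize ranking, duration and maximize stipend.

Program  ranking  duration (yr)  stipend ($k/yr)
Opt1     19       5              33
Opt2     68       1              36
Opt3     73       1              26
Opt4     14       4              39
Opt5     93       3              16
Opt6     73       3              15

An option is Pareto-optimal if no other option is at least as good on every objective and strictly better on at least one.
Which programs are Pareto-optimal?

Opt1: dominated by Opt4 (ranking 14≤19, duration 4≤5, stipend 39≥33).
Opt2: not dominated.
Opt3: dominated by Opt2 (ranking 68≤73, duration 1≤1, stipend 36≥26).
Opt4: not dominated (best ranking).
Opt5: dominated by Opt2 (ranking 68≤93, duration 1≤3, stipend 36≥16).
Opt6: dominated by Opt2 (ranking 68≤73, duration 1≤3, stipend 36≥15).

Opt2, Opt4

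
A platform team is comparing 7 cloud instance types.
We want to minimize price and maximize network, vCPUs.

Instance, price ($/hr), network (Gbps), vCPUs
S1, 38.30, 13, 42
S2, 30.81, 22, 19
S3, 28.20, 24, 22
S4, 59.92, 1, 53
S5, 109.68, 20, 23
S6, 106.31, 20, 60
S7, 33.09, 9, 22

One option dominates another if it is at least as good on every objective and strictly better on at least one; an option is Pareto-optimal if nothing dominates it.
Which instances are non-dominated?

S1: not dominated.
S2: dominated by S3 (price 28.20≤30.81, network 24≥22, vCPUs 22≥19).
S3: not dominated (best price).
S4: not dominated.
S5: dominated by S6 (price 106.31≤109.68, network 20≥20, vCPUs 60≥23).
S6: not dominated (best vCPUs).
S7: dominated by S3 (price 28.20≤33.09, network 24≥9, vCPUs 22≥22).

S1, S3, S4, S6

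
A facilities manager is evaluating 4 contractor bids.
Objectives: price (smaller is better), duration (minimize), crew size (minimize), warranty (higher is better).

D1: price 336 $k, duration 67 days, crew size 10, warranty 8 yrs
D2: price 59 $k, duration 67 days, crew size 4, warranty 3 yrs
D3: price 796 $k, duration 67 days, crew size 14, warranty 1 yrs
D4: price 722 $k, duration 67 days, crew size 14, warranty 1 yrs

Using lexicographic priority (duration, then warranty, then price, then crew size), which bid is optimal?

First minimize duration: best is 67, kept {D1, D2, D3, D4}.
Then maximize warranty: best is 8, kept {D1}.

D1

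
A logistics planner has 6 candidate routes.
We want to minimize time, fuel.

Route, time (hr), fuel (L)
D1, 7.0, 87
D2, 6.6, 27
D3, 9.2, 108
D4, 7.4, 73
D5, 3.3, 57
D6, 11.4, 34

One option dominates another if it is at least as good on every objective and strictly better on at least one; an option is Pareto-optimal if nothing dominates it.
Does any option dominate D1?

Yes

D2 vs D1: time 6.6≤7.0, fuel 27≤87 — D2 is at least as good on every objective and strictly better on at least one, so D2 dominates D1.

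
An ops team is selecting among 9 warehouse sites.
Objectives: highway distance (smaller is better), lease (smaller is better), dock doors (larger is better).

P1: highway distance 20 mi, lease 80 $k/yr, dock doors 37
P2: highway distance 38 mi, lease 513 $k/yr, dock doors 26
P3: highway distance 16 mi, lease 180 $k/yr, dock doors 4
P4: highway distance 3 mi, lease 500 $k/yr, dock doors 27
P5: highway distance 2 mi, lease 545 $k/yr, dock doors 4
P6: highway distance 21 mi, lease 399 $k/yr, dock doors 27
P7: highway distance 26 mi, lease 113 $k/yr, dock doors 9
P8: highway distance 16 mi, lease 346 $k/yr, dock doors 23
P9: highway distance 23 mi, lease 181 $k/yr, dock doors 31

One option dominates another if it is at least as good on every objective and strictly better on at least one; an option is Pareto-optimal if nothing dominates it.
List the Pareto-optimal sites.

P1: not dominated (best lease).
P2: dominated by P1 (highway distance 20≤38, lease 80≤513, dock doors 37≥26).
P3: not dominated.
P4: not dominated.
P5: not dominated (best highway distance).
P6: dominated by P1 (highway distance 20≤21, lease 80≤399, dock doors 37≥27).
P7: dominated by P1 (highway distance 20≤26, lease 80≤113, dock doors 37≥9).
P8: not dominated.
P9: dominated by P1 (highway distance 20≤23, lease 80≤181, dock doors 37≥31).

P1, P3, P4, P5, P8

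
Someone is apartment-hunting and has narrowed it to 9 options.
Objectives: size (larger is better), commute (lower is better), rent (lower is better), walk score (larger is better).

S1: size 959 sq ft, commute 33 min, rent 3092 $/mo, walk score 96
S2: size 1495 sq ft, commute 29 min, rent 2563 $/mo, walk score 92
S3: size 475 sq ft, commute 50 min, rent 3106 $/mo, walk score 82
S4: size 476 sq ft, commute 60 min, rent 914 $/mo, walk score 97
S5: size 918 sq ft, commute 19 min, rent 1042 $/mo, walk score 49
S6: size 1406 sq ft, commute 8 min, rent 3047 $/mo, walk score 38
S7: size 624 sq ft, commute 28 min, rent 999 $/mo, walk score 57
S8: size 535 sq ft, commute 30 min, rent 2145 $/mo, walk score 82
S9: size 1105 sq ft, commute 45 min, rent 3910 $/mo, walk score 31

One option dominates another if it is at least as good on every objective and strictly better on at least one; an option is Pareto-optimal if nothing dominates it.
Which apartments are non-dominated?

S1: not dominated.
S2: not dominated (best size).
S3: dominated by S1 (size 959≥475, commute 33≤50, rent 3092≤3106, walk score 96≥82).
S4: not dominated (best rent).
S5: not dominated.
S6: not dominated (best commute).
S7: not dominated.
S8: not dominated.
S9: dominated by S2 (size 1495≥1105, commute 29≤45, rent 2563≤3910, walk score 92≥31).

S1, S2, S4, S5, S6, S7, S8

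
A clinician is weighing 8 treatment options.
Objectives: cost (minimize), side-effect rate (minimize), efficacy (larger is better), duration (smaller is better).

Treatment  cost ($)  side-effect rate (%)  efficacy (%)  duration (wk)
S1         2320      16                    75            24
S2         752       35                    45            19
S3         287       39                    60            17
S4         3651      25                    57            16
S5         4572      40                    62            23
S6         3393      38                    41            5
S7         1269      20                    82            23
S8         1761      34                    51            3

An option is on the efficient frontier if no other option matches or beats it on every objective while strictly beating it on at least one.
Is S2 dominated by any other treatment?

No

S1: worse on cost (2320 vs 752).
S3: worse on side-effect rate (39 vs 35).
S4: worse on cost (3651 vs 752).
S5: worse on cost (4572 vs 752).
S6: worse on cost (3393 vs 752).
S7: worse on cost (1269 vs 752).
S8: worse on cost (1761 vs 752).
No option is at least as good as S2 on every objective and strictly better on one.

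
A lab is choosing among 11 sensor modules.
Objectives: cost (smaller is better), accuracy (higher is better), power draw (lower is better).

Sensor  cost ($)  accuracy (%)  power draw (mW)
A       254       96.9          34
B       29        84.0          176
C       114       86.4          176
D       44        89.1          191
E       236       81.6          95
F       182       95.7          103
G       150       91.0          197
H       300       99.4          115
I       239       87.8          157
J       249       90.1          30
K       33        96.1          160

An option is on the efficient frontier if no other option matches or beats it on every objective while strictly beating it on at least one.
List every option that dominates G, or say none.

K

K: cost 33≤150, accuracy 96.1≥91.0, power draw 160≤197 — dominates G.
Others (A, B, C, D, E, F, H, I, J) are each worse than G on at least one objective.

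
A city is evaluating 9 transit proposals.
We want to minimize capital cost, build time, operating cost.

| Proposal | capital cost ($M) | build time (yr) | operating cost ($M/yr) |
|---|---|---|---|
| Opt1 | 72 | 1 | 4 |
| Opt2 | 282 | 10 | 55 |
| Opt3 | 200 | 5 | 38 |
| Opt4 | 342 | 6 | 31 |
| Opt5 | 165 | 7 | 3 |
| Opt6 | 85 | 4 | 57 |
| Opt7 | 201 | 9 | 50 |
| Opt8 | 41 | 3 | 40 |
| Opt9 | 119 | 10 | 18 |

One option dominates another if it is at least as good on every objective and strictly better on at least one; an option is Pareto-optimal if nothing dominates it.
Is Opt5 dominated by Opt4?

Opt4 vs Opt5: Opt4 is worse on capital cost (342 vs 165), so it does not dominate Opt5.

No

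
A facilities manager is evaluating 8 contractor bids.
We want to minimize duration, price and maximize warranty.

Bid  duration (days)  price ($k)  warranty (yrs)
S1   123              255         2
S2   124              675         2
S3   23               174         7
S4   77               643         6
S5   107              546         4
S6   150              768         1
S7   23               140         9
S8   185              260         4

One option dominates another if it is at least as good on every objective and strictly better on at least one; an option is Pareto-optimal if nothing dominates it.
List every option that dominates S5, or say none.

S3: duration 23≤107, price 174≤546, warranty 7≥4 — dominates S5.
S7: duration 23≤107, price 140≤546, warranty 9≥4 — dominates S5.
Others (S1, S2, S4, S6, S8) are each worse than S5 on at least one objective.

S3, S7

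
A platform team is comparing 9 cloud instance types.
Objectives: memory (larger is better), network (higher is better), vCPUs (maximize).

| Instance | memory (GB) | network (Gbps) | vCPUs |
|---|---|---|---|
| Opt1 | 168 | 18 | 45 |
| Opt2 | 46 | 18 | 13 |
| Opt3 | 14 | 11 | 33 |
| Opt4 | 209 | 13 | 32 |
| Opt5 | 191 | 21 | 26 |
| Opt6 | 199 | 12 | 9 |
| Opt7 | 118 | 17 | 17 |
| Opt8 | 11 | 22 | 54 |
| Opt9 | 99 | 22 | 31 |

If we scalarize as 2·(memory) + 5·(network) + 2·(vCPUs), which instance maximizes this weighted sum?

Opt1: 2·168 + 5·18 + 2·45 = 516
Opt2: 2·46 + 5·18 + 2·13 = 208
Opt3: 2·14 + 5·11 + 2·33 = 149
Opt4: 2·209 + 5·13 + 2·32 = 547
Opt5: 2·191 + 5·21 + 2·26 = 539
Opt6: 2·199 + 5·12 + 2·9 = 476
Opt7: 2·118 + 5·17 + 2·17 = 355
Opt8: 2·11 + 5·22 + 2·54 = 240
Opt9: 2·99 + 5·22 + 2·31 = 370
Highest: Opt4 at 547.

Opt4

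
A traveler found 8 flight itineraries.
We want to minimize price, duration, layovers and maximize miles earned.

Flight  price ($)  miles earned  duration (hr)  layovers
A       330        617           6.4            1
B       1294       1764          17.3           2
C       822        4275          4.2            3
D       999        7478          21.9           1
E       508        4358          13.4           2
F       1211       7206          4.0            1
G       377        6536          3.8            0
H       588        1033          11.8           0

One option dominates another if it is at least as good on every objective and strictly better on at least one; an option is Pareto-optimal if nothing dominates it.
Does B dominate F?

No

B vs F: B is worse on price (1294 vs 1211), so it does not dominate F.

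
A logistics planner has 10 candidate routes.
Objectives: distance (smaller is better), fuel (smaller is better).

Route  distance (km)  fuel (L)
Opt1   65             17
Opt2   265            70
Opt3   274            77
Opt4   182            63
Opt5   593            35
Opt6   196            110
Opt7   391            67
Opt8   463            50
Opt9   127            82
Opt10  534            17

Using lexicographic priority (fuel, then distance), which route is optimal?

Opt1

First minimize fuel: best is 17, kept {Opt1, Opt10}.
Then minimize distance: best is 65, kept {Opt1}.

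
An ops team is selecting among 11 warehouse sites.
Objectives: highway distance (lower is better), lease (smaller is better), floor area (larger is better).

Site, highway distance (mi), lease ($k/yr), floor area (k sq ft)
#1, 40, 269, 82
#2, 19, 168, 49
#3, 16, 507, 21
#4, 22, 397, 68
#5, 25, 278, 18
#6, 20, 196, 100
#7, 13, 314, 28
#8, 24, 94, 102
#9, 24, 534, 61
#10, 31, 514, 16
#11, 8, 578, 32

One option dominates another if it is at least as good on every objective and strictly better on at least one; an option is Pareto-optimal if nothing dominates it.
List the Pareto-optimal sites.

#2, #6, #7, #8, #11

#1: dominated by #6 (highway distance 20≤40, lease 196≤269, floor area 100≥82).
#2: not dominated.
#3: dominated by #7 (highway distance 13≤16, lease 314≤507, floor area 28≥21).
#4: dominated by #6 (highway distance 20≤22, lease 196≤397, floor area 100≥68).
#5: dominated by #2 (highway distance 19≤25, lease 168≤278, floor area 49≥18).
#6: not dominated.
#7: not dominated.
#8: not dominated (best lease).
#9: dominated by #4 (highway distance 22≤24, lease 397≤534, floor area 68≥61).
#10: dominated by #2 (highway distance 19≤31, lease 168≤514, floor area 49≥16).
#11: not dominated (best highway distance).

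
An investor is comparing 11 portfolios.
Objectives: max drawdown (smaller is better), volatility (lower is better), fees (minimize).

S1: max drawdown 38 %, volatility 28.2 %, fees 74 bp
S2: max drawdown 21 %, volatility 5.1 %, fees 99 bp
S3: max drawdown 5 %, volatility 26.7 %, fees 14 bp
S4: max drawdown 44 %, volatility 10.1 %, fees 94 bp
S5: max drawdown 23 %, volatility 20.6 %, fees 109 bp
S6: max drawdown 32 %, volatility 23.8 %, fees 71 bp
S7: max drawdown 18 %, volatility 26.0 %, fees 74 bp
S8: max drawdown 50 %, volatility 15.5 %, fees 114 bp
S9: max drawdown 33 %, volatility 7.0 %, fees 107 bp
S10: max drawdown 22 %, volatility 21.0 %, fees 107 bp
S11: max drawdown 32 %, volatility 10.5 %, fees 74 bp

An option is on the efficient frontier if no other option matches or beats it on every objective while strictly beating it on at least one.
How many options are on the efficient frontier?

6

S1: dominated by S3 (max drawdown 5≤38, volatility 26.7≤28.2, fees 14≤74).
S2: not dominated (best volatility).
S3: not dominated (best max drawdown).
S4: not dominated.
S5: dominated by S2 (max drawdown 21≤23, volatility 5.1≤20.6, fees 99≤109).
S6: not dominated.
S7: not dominated.
S8: dominated by S2 (max drawdown 21≤50, volatility 5.1≤15.5, fees 99≤114).
S9: dominated by S2 (max drawdown 21≤33, volatility 5.1≤7.0, fees 99≤107).
S10: dominated by S2 (max drawdown 21≤22, volatility 5.1≤21.0, fees 99≤107).
S11: not dominated.
Pareto-optimal: S2, S3, S4, S6, S7, S11 → 6.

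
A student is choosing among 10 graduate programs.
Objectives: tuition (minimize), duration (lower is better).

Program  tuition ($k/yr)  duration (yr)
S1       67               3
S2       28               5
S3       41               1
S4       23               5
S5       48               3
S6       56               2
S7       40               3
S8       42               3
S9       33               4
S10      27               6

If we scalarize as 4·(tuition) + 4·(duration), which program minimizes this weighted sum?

S4

S1: 4·67 + 4·3 = 280
S2: 4·28 + 4·5 = 132
S3: 4·41 + 4·1 = 168
S4: 4·23 + 4·5 = 112
S5: 4·48 + 4·3 = 204
S6: 4·56 + 4·2 = 232
S7: 4·40 + 4·3 = 172
S8: 4·42 + 4·3 = 180
S9: 4·33 + 4·4 = 148
S10: 4·27 + 4·6 = 132
Lowest: S4 at 112.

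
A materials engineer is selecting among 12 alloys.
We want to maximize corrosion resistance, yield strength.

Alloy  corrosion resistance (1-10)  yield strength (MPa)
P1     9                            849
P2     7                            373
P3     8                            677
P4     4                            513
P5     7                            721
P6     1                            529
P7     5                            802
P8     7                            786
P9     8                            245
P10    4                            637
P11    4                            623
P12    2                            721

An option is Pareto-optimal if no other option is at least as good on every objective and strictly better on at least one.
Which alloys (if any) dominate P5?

P1, P8

P1: corrosion resistance 9≥7, yield strength 849≥721 — dominates P5.
P8: corrosion resistance 7≥7, yield strength 786≥721 — dominates P5.
Others (P2, P3, P4, P6, P7, P9, P10, P11, P12) are each worse than P5 on at least one objective.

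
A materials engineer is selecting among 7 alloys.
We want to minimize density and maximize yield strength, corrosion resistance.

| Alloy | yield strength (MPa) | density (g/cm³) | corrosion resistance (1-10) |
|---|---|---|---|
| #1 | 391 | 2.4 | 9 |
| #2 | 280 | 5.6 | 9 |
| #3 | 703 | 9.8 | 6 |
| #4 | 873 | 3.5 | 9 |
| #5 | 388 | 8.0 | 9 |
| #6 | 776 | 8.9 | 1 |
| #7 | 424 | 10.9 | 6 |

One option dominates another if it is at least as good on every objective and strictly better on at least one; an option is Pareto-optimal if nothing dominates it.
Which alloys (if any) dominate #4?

#1: worse on yield strength (391 vs 873).
#2: worse on yield strength (280 vs 873).
#3: worse on yield strength (703 vs 873).
#5: worse on yield strength (388 vs 873).
#6: worse on yield strength (776 vs 873).
#7: worse on yield strength (424 vs 873).
No option dominates #4.

none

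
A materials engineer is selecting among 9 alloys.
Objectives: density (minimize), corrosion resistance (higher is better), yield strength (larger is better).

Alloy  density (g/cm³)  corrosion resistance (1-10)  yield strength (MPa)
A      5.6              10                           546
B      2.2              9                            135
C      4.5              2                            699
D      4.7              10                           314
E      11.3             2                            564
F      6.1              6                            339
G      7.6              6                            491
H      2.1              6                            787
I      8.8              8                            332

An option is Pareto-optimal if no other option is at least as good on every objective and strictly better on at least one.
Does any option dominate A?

B: worse on corrosion resistance (9 vs 10).
C: worse on corrosion resistance (2 vs 10).
D: worse on yield strength (314 vs 546).
E: worse on density (11.3 vs 5.6).
F: worse on density (6.1 vs 5.6).
G: worse on density (7.6 vs 5.6).
H: worse on corrosion resistance (6 vs 10).
I: worse on density (8.8 vs 5.6).
No option is at least as good as A on every objective and strictly better on one.

No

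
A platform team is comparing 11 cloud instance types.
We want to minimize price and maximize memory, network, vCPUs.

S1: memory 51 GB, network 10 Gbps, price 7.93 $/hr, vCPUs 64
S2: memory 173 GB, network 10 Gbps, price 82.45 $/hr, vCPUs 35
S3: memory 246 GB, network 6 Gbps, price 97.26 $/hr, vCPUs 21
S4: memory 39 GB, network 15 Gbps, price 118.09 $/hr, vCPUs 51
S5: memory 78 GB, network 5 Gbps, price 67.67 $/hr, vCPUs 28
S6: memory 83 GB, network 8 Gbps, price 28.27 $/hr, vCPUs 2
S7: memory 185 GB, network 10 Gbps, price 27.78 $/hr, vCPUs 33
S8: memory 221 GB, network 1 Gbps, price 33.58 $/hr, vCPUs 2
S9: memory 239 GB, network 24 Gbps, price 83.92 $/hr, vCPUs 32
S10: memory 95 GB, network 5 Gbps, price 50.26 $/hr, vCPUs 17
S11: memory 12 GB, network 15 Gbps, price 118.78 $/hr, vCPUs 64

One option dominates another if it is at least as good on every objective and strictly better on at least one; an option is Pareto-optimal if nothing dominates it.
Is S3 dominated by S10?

S10 vs S3: S10 is worse on memory (95 vs 246), so it does not dominate S3.

No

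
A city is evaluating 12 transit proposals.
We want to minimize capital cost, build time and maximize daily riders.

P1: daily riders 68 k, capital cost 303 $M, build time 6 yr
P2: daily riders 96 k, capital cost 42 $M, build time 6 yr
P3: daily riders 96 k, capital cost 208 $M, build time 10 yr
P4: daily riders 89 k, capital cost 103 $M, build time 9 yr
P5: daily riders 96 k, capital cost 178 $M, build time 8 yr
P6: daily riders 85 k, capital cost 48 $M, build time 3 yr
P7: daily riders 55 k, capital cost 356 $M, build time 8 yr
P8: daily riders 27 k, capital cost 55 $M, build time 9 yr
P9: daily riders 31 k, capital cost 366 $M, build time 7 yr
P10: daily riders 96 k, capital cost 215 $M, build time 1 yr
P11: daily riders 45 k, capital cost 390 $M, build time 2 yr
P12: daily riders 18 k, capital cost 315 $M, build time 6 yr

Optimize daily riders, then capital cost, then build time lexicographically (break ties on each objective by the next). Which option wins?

P2

First maximize daily riders: best is 96, kept {P2, P3, P5, P10}.
Then minimize capital cost: best is 42, kept {P2}.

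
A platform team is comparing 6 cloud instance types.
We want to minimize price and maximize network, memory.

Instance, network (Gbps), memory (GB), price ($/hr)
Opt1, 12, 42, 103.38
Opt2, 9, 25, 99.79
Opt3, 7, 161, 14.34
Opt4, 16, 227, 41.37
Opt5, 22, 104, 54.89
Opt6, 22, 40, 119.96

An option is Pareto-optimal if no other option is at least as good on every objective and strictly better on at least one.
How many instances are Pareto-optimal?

Opt1: dominated by Opt4 (network 16≥12, memory 227≥42, price 41.37≤103.38).
Opt2: dominated by Opt4 (network 16≥9, memory 227≥25, price 41.37≤99.79).
Opt3: not dominated (best price).
Opt4: not dominated (best memory).
Opt5: not dominated.
Opt6: dominated by Opt5 (network 22≥22, memory 104≥40, price 54.89≤119.96).
Pareto-optimal: Opt3, Opt4, Opt5 → 3.

3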